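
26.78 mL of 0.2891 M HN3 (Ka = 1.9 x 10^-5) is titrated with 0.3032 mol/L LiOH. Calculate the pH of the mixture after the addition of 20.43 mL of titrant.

Initial n(HN3) = 0.2891 x 0.02678 = 0.007742 mol.
n(LiOH) added = 0.3032 x 0.02043 = 0.006194 mol, converting that many moles of HN3 to N3-.
Remaining n(HN3) = 0.001548 mol; n(N3-) = 0.006194 mol.
By Henderson-Hasselbalch, pH = pKa + log([A^-]/[HA]) = 4.72 + log(0.006194/0.001548) = 4.72 + (+0.60) = 5.32.

5.32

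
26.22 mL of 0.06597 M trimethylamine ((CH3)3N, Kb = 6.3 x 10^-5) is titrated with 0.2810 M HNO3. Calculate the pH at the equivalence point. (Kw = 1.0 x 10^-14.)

5.54

n((CH3)3N) = 0.06597 x 0.02622 = 0.001730 mol; V(HNO3) at equivalence = 0.001730/0.2810 = 0.006156 L.
At equivalence the base is fully converted to (CH3)3NH+; total volume = 0.03238 L, so [(CH3)3NH+] = 0.001730/0.03238 = 0.05343 M.
Ka((CH3)3NH+) = Kw/Kb = 1.0e-14 / 6.3 x 10^-5 = 1.59e-10.
[H^+] = sqrt(Ka x [(CH3)3NH+]) = sqrt(1.59e-10 x 0.05343) = 2.91e-6 M.
pH = -log(2.91e-6) = 5.54.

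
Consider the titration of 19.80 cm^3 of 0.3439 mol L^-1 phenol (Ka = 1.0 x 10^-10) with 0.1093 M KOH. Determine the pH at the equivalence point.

n(C6H5OH) = 0.3439 x 0.01980 = 0.006809 mol; V(KOH) at equivalence = 0.006809/0.1093 = 0.06230 L.
At equivalence all the acid is converted to C6H5O-; total volume = 0.01980 + 0.06230 = 0.08210 L, so [C6H5O-] = 0.006809/0.08210 = 0.08294 M.
Kb = Kw/Ka = 1.0e-14 / 1.0 x 10^-10 = 0.000100.
[OH^-] = sqrt(Kb x [C6H5O-]) = sqrt(0.000100 x 0.08294) = 0.00288 M.
pOH = 2.54, so pH = 14.00 - 2.54 = 11.46.

11.46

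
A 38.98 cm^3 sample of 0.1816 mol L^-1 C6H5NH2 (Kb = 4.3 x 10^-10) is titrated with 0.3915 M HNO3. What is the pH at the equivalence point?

2.77

n(C6H5NH2) = 0.1816 x 0.03898 = 0.007079 mol; V(HNO3) at equivalence = 0.007079/0.3915 = 0.01808 L.
At equivalence the base is fully converted to C6H5NH3+; total volume = 0.05706 L, so [C6H5NH3+] = 0.007079/0.05706 = 0.1241 M.
Ka(C6H5NH3+) = Kw/Kb = 1.0e-14 / 4.3 x 10^-10 = 2.33e-5.
[H^+] = sqrt(Ka x [C6H5NH3+]) = sqrt(2.33e-5 x 0.1241) = 0.00170 M.
pH = -log(0.00170) = 2.77.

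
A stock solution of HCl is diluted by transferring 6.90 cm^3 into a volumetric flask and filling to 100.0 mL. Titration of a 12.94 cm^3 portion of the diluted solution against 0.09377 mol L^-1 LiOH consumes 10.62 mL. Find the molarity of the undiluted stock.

n(LiOH) = 0.09377 x 0.01062 = 0.0009958 mol.
n(HCl) in the aliquot = 0.0009958 mol.
[diluted HCl] = 0.0009958 / 0.01294 = 0.07696 M.
Dilution factor = 100.0/6.900 = 14.49, so [stock] = 0.07696 x 14.49 = 1.12 M.

1.12 M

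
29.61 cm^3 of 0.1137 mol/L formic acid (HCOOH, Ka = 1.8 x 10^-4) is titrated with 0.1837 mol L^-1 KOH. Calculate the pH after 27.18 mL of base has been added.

n(acid) = 0.1137 x 0.02961 = 0.003367 mol; n(KOH) added = 0.1837 x 0.02718 = 0.004993 mol.
Base is in excess by 0.004993 - 0.003367 = 0.001626 mol in a total volume of 0.05679 L.
[OH^-] = 0.001626/0.05679 = 0.02864 M, so pOH = 1.54 and pH = 14.00 - 1.54 = 12.46.

12.46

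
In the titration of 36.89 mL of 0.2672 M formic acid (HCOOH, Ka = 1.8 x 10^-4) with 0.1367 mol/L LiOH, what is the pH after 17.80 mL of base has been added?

3.26

Initial n(HCOOH) = 0.2672 x 0.03689 = 0.009857 mol.
n(LiOH) added = 0.1367 x 0.01780 = 0.002433 mol, converting that many moles of HCOOH to HCOO-.
Remaining n(HCOOH) = 0.007424 mol; n(HCOO-) = 0.002433 mol.
By Henderson-Hasselbalch, pH = pKa + log([A^-]/[HA]) = 3.74 + log(0.002433/0.007424) = 3.74 + (-0.48) = 3.26.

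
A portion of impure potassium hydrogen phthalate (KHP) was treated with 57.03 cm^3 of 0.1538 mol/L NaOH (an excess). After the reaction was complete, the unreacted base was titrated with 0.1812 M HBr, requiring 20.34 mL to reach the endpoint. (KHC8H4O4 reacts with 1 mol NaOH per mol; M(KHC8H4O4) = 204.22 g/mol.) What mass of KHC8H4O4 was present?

1.04 g

Total n(NaOH) added = 0.1538 x 0.05703 = 0.008771 mol.
n(HBr) used = 0.1812 x 0.02034 = 0.003686 mol, which equals the excess n(NaOH).
So n(NaOH) consumed by the sample = 0.008771 - 0.003686 = 0.005086 mol.
n(KHC8H4O4) = 0.005086 / 1 = 0.005086 mol.
mass = 0.005086 mol x 204.22 g/mol = 1.04 g.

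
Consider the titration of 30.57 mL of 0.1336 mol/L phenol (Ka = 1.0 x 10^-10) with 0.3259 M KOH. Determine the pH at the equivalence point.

11.49

n(C6H5OH) = 0.1336 x 0.03057 = 0.004084 mol; V(KOH) at equivalence = 0.004084/0.3259 = 0.01253 L.
At equivalence all the acid is converted to C6H5O-; total volume = 0.03057 + 0.01253 = 0.04310 L, so [C6H5O-] = 0.004084/0.04310 = 0.09476 M.
Kb = Kw/Ka = 1.0e-14 / 1.0 x 10^-10 = 0.000100.
[OH^-] = sqrt(Kb x [C6H5O-]) = sqrt(0.000100 x 0.09476) = 0.00308 M.
pOH = 2.51, so pH = 14.00 - 2.51 = 11.49.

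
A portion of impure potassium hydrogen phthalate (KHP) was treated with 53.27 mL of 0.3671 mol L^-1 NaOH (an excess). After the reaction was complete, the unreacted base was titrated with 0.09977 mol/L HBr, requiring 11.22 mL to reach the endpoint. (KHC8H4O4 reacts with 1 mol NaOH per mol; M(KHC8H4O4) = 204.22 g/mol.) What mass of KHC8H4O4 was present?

Total n(NaOH) added = 0.3671 x 0.05327 = 0.01956 mol.
n(HBr) used = 0.09977 x 0.01122 = 0.001119 mol, which equals the excess n(NaOH).
So n(NaOH) consumed by the sample = 0.01956 - 0.001119 = 0.01844 mol.
n(KHC8H4O4) = 0.01844 / 1 = 0.01844 mol.
mass = 0.01844 mol x 204.22 g/mol = 3.76 g.

3.76 g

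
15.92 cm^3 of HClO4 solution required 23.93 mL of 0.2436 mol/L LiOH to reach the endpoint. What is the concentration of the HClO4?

0.366 M

n(LiOH) delivered = 0.2436 x 0.02393 = 0.005829 mol.
For a 1:1 reaction, n(HClO4) = 0.005829 mol.
[HClO4] = 0.005829 mol / 0.01592 L = 0.366 M.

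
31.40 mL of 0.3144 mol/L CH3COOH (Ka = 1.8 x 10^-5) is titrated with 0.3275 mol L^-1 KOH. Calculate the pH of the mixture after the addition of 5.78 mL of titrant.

4.12

Initial n(CH3COOH) = 0.3144 x 0.03140 = 0.009872 mol.
n(KOH) added = 0.3275 x 0.005780 = 0.001893 mol, converting that many moles of CH3COOH to CH3COO-.
Remaining n(CH3COOH) = 0.007979 mol; n(CH3COO-) = 0.001893 mol.
By Henderson-Hasselbalch, pH = pKa + log([A^-]/[HA]) = 4.74 + log(0.001893/0.007979) = 4.74 + (-0.62) = 4.12.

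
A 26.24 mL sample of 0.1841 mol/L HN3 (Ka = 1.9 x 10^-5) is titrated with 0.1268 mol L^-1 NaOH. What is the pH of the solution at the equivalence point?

n(HN3) = 0.1841 x 0.02624 = 0.004831 mol; V(NaOH) at equivalence = 0.004831/0.1268 = 0.03810 L.
At equivalence all the acid is converted to N3-; total volume = 0.02624 + 0.03810 = 0.06434 L, so [N3-] = 0.004831/0.06434 = 0.07508 M.
Kb = Kw/Ka = 1.0e-14 / 1.9 x 10^-5 = 5.26e-10.
[OH^-] = sqrt(Kb x [N3-]) = sqrt(5.26e-10 x 0.07508) = 6.29e-6 M.
pOH = 5.20, so pH = 14.00 - 5.20 = 8.80.

8.80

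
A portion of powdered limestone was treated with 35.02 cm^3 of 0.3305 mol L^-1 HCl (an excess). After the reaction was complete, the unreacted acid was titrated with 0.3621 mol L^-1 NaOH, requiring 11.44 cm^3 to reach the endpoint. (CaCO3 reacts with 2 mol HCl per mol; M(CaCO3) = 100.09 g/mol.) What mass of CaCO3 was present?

0.372 g

Total n(HCl) added = 0.3305 x 0.03502 = 0.01157 mol.
n(NaOH) used = 0.3621 x 0.01144 = 0.004142 mol, which equals the excess n(HCl).
So n(HCl) consumed by the sample = 0.01157 - 0.004142 = 0.007432 mol.
n(CaCO3) = 0.007432 / 2 = 0.003716 mol.
mass = 0.003716 mol x 100.09 g/mol = 0.372 g.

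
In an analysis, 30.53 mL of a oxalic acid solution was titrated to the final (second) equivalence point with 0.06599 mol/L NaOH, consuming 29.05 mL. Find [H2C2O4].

n(NaOH) = 0.06599 x 0.02905 = 0.001917 mol.
At the final (second) equivalence point, 2 mol OH^- react per mol H2C2O4, so n(H2C2O4) = 0.001917 / 2 = 0.0009585 mol.
[H2C2O4] = 0.0009585 / 0.03053 L = 0.0314 M.

0.0314 M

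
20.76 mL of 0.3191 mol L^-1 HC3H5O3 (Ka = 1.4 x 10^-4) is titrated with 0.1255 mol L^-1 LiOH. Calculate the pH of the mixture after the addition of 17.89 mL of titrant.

3.56

Initial n(HC3H5O3) = 0.3191 x 0.02076 = 0.006625 mol.
n(LiOH) added = 0.1255 x 0.01789 = 0.002245 mol, converting that many moles of HC3H5O3 to C3H5O3-.
Remaining n(HC3H5O3) = 0.004379 mol; n(C3H5O3-) = 0.002245 mol.
By Henderson-Hasselbalch, pH = pKa + log([A^-]/[HA]) = 3.85 + log(0.002245/0.004379) = 3.85 + (-0.29) = 3.56.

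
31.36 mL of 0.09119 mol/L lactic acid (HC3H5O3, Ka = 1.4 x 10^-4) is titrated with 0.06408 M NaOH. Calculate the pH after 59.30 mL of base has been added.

n(acid) = 0.09119 x 0.03136 = 0.002860 mol; n(NaOH) added = 0.06408 x 0.05930 = 0.003800 mol.
Base is in excess by 0.003800 - 0.002860 = 0.0009402 mol in a total volume of 0.09066 L.
[OH^-] = 0.0009402/0.09066 = 0.01037 M, so pOH = 1.98 and pH = 14.00 - 1.98 = 12.02.

12.02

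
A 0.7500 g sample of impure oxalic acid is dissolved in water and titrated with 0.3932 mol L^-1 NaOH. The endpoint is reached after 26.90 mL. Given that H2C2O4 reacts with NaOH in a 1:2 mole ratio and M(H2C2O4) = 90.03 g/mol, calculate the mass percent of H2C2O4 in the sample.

63.5%

n(NaOH) = 0.3932 x 0.02690 = 0.01058 mol.
n(H2C2O4) = 0.01058 / 2 = 0.005289 mol.
mass of H2C2O4 = 0.005289 x 90.03 = 0.4761 g.
% purity = 0.4761 / 0.7500 x 100 = 63.5%.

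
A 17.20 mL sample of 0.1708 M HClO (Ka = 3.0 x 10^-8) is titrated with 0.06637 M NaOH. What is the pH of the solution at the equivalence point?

10.10

n(HClO) = 0.1708 x 0.01720 = 0.002938 mol; V(NaOH) at equivalence = 0.002938/0.06637 = 0.04426 L.
At equivalence all the acid is converted to ClO-; total volume = 0.01720 + 0.04426 = 0.06146 L, so [ClO-] = 0.002938/0.06146 = 0.04780 M.
Kb = Kw/Ka = 1.0e-14 / 3.0 x 10^-8 = 3.33e-7.
[OH^-] = sqrt(Kb x [ClO-]) = sqrt(3.33e-7 x 0.04780) = 0.000126 M.
pOH = 3.90, so pH = 14.00 - 3.90 = 10.10.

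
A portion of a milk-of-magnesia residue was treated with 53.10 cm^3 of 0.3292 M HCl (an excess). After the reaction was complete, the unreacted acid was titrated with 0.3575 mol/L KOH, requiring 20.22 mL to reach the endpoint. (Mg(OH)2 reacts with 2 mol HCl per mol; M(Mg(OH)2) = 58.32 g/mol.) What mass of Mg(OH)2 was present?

Total n(HCl) added = 0.3292 x 0.05310 = 0.01748 mol.
n(KOH) used = 0.3575 x 0.02022 = 0.007229 mol, which equals the excess n(HCl).
So n(HCl) consumed by the sample = 0.01748 - 0.007229 = 0.01025 mol.
n(Mg(OH)2) = 0.01025 / 2 = 0.005126 mol.
mass = 0.005126 mol x 58.32 g/mol = 0.299 g.

0.299 g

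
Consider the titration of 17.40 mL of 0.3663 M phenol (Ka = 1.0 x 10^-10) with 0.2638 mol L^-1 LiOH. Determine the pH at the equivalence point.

n(C6H5OH) = 0.3663 x 0.01740 = 0.006374 mol; V(LiOH) at equivalence = 0.006374/0.2638 = 0.02416 L.
At equivalence all the acid is converted to C6H5O-; total volume = 0.01740 + 0.02416 = 0.04156 L, so [C6H5O-] = 0.006374/0.04156 = 0.1534 M.
Kb = Kw/Ka = 1.0e-14 / 1.0 x 10^-10 = 0.000100.
[OH^-] = sqrt(Kb x [C6H5O-]) = sqrt(0.000100 x 0.1534) = 0.00392 M.
pOH = 2.41, so pH = 14.00 - 2.41 = 11.59.

11.59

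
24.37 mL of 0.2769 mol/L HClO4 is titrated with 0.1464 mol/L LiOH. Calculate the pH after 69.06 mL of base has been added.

n(acid) = 0.2769 x 0.02437 = 0.006748 mol; n(LiOH) added = 0.1464 x 0.06906 = 0.01011 mol.
Base is in excess by 0.01011 - 0.006748 = 0.003362 mol in a total volume of 0.09343 L.
[OH^-] = 0.003362/0.09343 = 0.03599 M, so pOH = 1.44 and pH = 14.00 - 1.44 = 12.56.

12.56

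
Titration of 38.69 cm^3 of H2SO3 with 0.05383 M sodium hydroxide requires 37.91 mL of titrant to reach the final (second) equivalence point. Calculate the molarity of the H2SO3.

n(NaOH) = 0.05383 x 0.03791 = 0.002041 mol.
At the final (second) equivalence point, 2 mol OH^- react per mol H2SO3, so n(H2SO3) = 0.002041 / 2 = 0.001020 mol.
[H2SO3] = 0.001020 / 0.03869 L = 0.0264 M.

0.0264 M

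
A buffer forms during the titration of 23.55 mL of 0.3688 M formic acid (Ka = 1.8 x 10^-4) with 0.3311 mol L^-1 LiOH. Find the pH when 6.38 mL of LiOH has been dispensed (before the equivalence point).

3.25

Initial n(HCOOH) = 0.3688 x 0.02355 = 0.008685 mol.
n(LiOH) added = 0.3311 x 0.006380 = 0.002112 mol, converting that many moles of HCOOH to HCOO-.
Remaining n(HCOOH) = 0.006573 mol; n(HCOO-) = 0.002112 mol.
By Henderson-Hasselbalch, pH = pKa + log([A^-]/[HA]) = 3.74 + log(0.002112/0.006573) = 3.74 + (-0.49) = 3.25.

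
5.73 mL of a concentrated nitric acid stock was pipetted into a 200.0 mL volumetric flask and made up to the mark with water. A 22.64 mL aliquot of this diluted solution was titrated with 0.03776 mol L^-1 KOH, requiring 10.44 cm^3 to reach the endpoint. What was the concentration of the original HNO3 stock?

0.608 M

n(KOH) = 0.03776 x 0.01044 = 0.0003942 mol.
n(HNO3) in the aliquot = 0.0003942 mol.
[diluted HNO3] = 0.0003942 / 0.02264 = 0.01741 M.
Dilution factor = 200.0/5.730 = 34.90, so [stock] = 0.01741 x 34.90 = 0.608 M.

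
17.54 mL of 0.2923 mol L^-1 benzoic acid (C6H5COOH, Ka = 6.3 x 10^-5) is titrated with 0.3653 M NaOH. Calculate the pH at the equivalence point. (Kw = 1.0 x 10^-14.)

n(C6H5COOH) = 0.2923 x 0.01754 = 0.005127 mol; V(NaOH) at equivalence = 0.005127/0.3653 = 0.01403 L.
At equivalence all the acid is converted to C6H5COO-; total volume = 0.01754 + 0.01403 = 0.03157 L, so [C6H5COO-] = 0.005127/0.03157 = 0.1624 M.
Kb = Kw/Ka = 1.0e-14 / 6.3 x 10^-5 = 1.59e-10.
[OH^-] = sqrt(Kb x [C6H5COO-]) = sqrt(1.59e-10 x 0.1624) = 5.08e-6 M.
pOH = 5.29, so pH = 14.00 - 5.29 = 8.71.

8.71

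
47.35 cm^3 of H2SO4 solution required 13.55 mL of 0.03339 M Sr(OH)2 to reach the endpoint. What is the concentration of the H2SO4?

0.00956 M

n(Sr(OH)2) delivered = 0.03339 x 0.01355 = 0.0004524 mol.
For a 1:1 reaction, n(H2SO4) = 0.0004524 mol.
[H2SO4] = 0.0004524 mol / 0.04735 L = 0.00956 M.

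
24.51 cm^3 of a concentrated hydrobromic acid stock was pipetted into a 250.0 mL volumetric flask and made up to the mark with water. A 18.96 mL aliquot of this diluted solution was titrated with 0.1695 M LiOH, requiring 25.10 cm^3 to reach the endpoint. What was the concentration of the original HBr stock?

n(LiOH) = 0.1695 x 0.02510 = 0.004254 mol.
n(HBr) in the aliquot = 0.004254 mol.
[diluted HBr] = 0.004254 / 0.01896 = 0.2244 M.
Dilution factor = 250.0/24.51 = 10.20, so [stock] = 0.2244 x 10.20 = 2.29 M.

2.29 M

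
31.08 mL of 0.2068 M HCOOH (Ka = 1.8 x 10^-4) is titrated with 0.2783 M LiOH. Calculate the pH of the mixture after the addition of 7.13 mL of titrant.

3.39

Initial n(HCOOH) = 0.2068 x 0.03108 = 0.006427 mol.
n(LiOH) added = 0.2783 x 0.007130 = 0.001984 mol, converting that many moles of HCOOH to HCOO-.
Remaining n(HCOOH) = 0.004443 mol; n(HCOO-) = 0.001984 mol.
By Henderson-Hasselbalch, pH = pKa + log([A^-]/[HA]) = 3.74 + log(0.001984/0.004443) = 3.74 + (-0.35) = 3.39.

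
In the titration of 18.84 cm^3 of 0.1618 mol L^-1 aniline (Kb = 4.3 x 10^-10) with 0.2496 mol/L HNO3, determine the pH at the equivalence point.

2.82

n(C6H5NH2) = 0.1618 x 0.01884 = 0.003048 mol; V(HNO3) at equivalence = 0.003048/0.2496 = 0.01221 L.
At equivalence the base is fully converted to C6H5NH3+; total volume = 0.03105 L, so [C6H5NH3+] = 0.003048/0.03105 = 0.09817 M.
Ka(C6H5NH3+) = Kw/Kb = 1.0e-14 / 4.3 x 10^-10 = 2.33e-5.
[H^+] = sqrt(Ka x [C6H5NH3+]) = sqrt(2.33e-5 x 0.09817) = 0.00151 M.
pH = -log(0.00151) = 2.82.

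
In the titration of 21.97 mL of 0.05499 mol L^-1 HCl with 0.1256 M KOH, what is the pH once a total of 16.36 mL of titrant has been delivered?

12.34

n(acid) = 0.05499 x 0.02197 = 0.001208 mol; n(KOH) added = 0.1256 x 0.01636 = 0.002055 mol.
Base is in excess by 0.002055 - 0.001208 = 0.0008467 mol in a total volume of 0.03833 L.
[OH^-] = 0.0008467/0.03833 = 0.02209 M, so pOH = 1.66 and pH = 14.00 - 1.66 = 12.34.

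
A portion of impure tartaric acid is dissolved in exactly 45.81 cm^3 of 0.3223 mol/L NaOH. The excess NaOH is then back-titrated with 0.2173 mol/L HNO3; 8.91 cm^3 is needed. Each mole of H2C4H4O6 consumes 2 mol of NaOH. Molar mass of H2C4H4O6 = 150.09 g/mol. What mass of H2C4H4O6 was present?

Total n(NaOH) added = 0.3223 x 0.04581 = 0.01476 mol.
n(HNO3) used = 0.2173 x 0.008910 = 0.001936 mol, which equals the excess n(NaOH).
So n(NaOH) consumed by the sample = 0.01476 - 0.001936 = 0.01283 mol.
n(H2C4H4O6) = 0.01283 / 2 = 0.006414 mol.
mass = 0.006414 mol x 150.09 g/mol = 0.963 g.

0.963 g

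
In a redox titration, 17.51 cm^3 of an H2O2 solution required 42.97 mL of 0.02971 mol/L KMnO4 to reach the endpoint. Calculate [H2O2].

0.182 M

n(KMnO4) = 0.02971 x 0.04297 = 0.001277 mol.
From the balanced equation, 2 mol KMnO4 reacts with 5 mol H2O2, so n(H2O2) = 0.001277 x 5/2 = 0.003192 mol.
[H2O2] = 0.003192 / 0.01751 L = 0.182 M.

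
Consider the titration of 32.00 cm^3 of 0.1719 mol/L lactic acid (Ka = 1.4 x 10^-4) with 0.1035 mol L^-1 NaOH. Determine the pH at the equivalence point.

8.33

n(HC3H5O3) = 0.1719 x 0.03200 = 0.005501 mol; V(NaOH) at equivalence = 0.005501/0.1035 = 0.05315 L.
At equivalence all the acid is converted to C3H5O3-; total volume = 0.03200 + 0.05315 = 0.08515 L, so [C3H5O3-] = 0.005501/0.08515 = 0.06460 M.
Kb = Kw/Ka = 1.0e-14 / 1.4 x 10^-4 = 7.14e-11.
[OH^-] = sqrt(Kb x [C3H5O3-]) = sqrt(7.14e-11 x 0.06460) = 2.15e-6 M.
pOH = 5.67, so pH = 14.00 - 5.67 = 8.33.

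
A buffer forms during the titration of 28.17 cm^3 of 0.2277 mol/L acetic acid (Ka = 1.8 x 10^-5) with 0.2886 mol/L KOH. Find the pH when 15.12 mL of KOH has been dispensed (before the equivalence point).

5.07

Initial n(CH3COOH) = 0.2277 x 0.02817 = 0.006414 mol.
n(KOH) added = 0.2886 x 0.01512 = 0.004364 mol, converting that many moles of CH3COOH to CH3COO-.
Remaining n(CH3COOH) = 0.002051 mol; n(CH3COO-) = 0.004364 mol.
By Henderson-Hasselbalch, pH = pKa + log([A^-]/[HA]) = 4.74 + log(0.004364/0.002051) = 4.74 + (+0.33) = 5.07.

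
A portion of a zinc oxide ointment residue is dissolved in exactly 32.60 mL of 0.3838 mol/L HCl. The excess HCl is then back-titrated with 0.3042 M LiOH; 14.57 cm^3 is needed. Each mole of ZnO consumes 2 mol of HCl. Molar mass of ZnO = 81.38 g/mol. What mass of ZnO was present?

0.329 g

Total n(HCl) added = 0.3838 x 0.03260 = 0.01251 mol.
n(LiOH) used = 0.3042 x 0.01457 = 0.004432 mol, which equals the excess n(HCl).
So n(HCl) consumed by the sample = 0.01251 - 0.004432 = 0.008080 mol.
n(ZnO) = 0.008080 / 2 = 0.004040 mol.
mass = 0.004040 mol x 81.38 g/mol = 0.329 g.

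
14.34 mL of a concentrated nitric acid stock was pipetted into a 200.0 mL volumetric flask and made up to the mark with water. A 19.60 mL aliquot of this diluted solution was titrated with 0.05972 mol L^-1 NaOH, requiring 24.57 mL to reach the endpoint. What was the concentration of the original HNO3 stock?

1.04 M

n(NaOH) = 0.05972 x 0.02457 = 0.001467 mol.
n(HNO3) in the aliquot = 0.001467 mol.
[diluted HNO3] = 0.001467 / 0.01960 = 0.07486 M.
Dilution factor = 200.0/14.34 = 13.95, so [stock] = 0.07486 x 13.95 = 1.04 M.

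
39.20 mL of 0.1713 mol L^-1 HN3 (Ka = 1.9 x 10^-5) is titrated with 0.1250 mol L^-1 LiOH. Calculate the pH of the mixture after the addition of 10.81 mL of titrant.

Initial n(HN3) = 0.1713 x 0.03920 = 0.006715 mol.
n(LiOH) added = 0.1250 x 0.01081 = 0.001351 mol, converting that many moles of HN3 to N3-.
Remaining n(HN3) = 0.005364 mol; n(N3-) = 0.001351 mol.
By Henderson-Hasselbalch, pH = pKa + log([A^-]/[HA]) = 4.72 + log(0.001351/0.005364) = 4.72 + (-0.60) = 4.12.

4.12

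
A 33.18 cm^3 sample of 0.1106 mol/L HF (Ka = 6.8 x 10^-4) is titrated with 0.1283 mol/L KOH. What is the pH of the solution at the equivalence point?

n(HF) = 0.1106 x 0.03318 = 0.003670 mol; V(KOH) at equivalence = 0.003670/0.1283 = 0.02860 L.
At equivalence all the acid is converted to F-; total volume = 0.03318 + 0.02860 = 0.06178 L, so [F-] = 0.003670/0.06178 = 0.05940 M.
Kb = Kw/Ka = 1.0e-14 / 6.8 x 10^-4 = 1.47e-11.
[OH^-] = sqrt(Kb x [F-]) = sqrt(1.47e-11 x 0.05940) = 9.35e-7 M.
pOH = 6.03, so pH = 14.00 - 6.03 = 7.97.

7.97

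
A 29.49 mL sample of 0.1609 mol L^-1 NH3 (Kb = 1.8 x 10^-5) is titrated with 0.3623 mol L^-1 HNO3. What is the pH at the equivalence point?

5.10

n(NH3) = 0.1609 x 0.02949 = 0.004745 mol; V(HNO3) at equivalence = 0.004745/0.3623 = 0.01310 L.
At equivalence the base is fully converted to NH4+; total volume = 0.04259 L, so [NH4+] = 0.004745/0.04259 = 0.1114 M.
Ka(NH4+) = Kw/Kb = 1.0e-14 / 1.8 x 10^-5 = 5.56e-10.
[H^+] = sqrt(Ka x [NH4+]) = sqrt(5.56e-10 x 0.1114) = 7.87e-6 M.
pH = -log(7.87e-6) = 5.10.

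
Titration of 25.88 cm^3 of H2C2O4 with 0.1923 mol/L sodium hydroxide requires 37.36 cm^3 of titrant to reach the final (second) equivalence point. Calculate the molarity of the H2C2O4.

0.139 M

n(NaOH) = 0.1923 x 0.03736 = 0.007184 mol.
At the final (second) equivalence point, 2 mol OH^- react per mol H2C2O4, so n(H2C2O4) = 0.007184 / 2 = 0.003592 mol.
[H2C2O4] = 0.003592 / 0.02588 L = 0.139 M.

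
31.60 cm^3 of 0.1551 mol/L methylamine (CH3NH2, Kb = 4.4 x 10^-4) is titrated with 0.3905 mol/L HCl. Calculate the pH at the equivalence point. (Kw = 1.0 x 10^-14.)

n(CH3NH2) = 0.1551 x 0.03160 = 0.004901 mol; V(HCl) at equivalence = 0.004901/0.3905 = 0.01255 L.
At equivalence the base is fully converted to CH3NH3+; total volume = 0.04415 L, so [CH3NH3+] = 0.004901/0.04415 = 0.1110 M.
Ka(CH3NH3+) = Kw/Kb = 1.0e-14 / 4.4 x 10^-4 = 2.27e-11.
[H^+] = sqrt(Ka x [CH3NH3+]) = sqrt(2.27e-11 x 0.1110) = 1.59e-6 M.
pH = -log(1.59e-6) = 5.80.

5.80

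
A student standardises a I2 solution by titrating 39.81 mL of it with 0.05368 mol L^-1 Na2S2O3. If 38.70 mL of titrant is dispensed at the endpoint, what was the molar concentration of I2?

0.0261 M

n(Na2S2O3) = 0.05368 x 0.03870 = 0.002077 mol.
From the balanced equation, 2 mol Na2S2O3 reacts with 1 mol I2, so n(I2) = 0.002077 x 1/2 = 0.001039 mol.
[I2] = 0.001039 / 0.03981 L = 0.0261 M.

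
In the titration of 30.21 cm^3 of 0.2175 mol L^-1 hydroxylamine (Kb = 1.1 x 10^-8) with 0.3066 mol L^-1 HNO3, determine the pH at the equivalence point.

3.47

n(NH2OH) = 0.2175 x 0.03021 = 0.006571 mol; V(HNO3) at equivalence = 0.006571/0.3066 = 0.02143 L.
At equivalence the base is fully converted to NH3OH+; total volume = 0.05164 L, so [NH3OH+] = 0.006571/0.05164 = 0.1272 M.
Ka(NH3OH+) = Kw/Kb = 1.0e-14 / 1.1 x 10^-8 = 9.09e-7.
[H^+] = sqrt(Ka x [NH3OH+]) = sqrt(9.09e-7 x 0.1272) = 0.000340 M.
pH = -log(0.000340) = 3.47.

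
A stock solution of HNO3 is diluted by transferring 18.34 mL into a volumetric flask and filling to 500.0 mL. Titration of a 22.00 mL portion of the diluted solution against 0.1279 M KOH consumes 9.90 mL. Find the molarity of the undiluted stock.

1.57 M

n(KOH) = 0.1279 x 0.009900 = 0.001266 mol.
n(HNO3) in the aliquot = 0.001266 mol.
[diluted HNO3] = 0.001266 / 0.02200 = 0.05756 M.
Dilution factor = 500.0/18.34 = 27.26, so [stock] = 0.05756 x 27.26 = 1.57 M.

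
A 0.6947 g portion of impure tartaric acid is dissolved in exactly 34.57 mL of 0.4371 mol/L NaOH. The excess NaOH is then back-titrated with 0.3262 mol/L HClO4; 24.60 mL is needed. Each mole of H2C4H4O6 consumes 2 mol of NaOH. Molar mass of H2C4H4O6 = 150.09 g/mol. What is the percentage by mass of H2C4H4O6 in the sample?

Total n(NaOH) added = 0.4371 x 0.03457 = 0.01511 mol.
n(HClO4) used = 0.3262 x 0.02460 = 0.008025 mol, which equals the excess n(NaOH).
So n(NaOH) consumed by the sample = 0.01511 - 0.008025 = 0.007086 mol.
n(H2C4H4O6) = 0.007086 / 2 = 0.003543 mol.
mass H2C4H4O6 = 0.003543 x 150.09 = 0.5318 g, so %H2C4H4O6 = 0.5318/0.6947 x 100 = 76.5%.

76.5%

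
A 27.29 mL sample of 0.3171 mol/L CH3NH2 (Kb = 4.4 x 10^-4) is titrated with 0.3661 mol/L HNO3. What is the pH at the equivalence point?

n(CH3NH2) = 0.3171 x 0.02729 = 0.008654 mol; V(HNO3) at equivalence = 0.008654/0.3661 = 0.02364 L.
At equivalence the base is fully converted to CH3NH3+; total volume = 0.05093 L, so [CH3NH3+] = 0.008654/0.05093 = 0.1699 M.
Ka(CH3NH3+) = Kw/Kb = 1.0e-14 / 4.4 x 10^-4 = 2.27e-11.
[H^+] = sqrt(Ka x [CH3NH3+]) = sqrt(2.27e-11 x 0.1699) = 1.97e-6 M.
pH = -log(1.97e-6) = 5.71.

5.71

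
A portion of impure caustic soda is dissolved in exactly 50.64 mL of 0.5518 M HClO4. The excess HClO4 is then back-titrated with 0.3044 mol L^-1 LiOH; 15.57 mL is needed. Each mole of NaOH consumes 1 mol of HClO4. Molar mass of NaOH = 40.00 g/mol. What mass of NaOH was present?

0.928 g

Total n(HClO4) added = 0.5518 x 0.05064 = 0.02794 mol.
n(LiOH) used = 0.3044 x 0.01557 = 0.004740 mol, which equals the excess n(HClO4).
So n(HClO4) consumed by the sample = 0.02794 - 0.004740 = 0.02320 mol.
n(NaOH) = 0.02320 / 1 = 0.02320 mol.
mass = 0.02320 mol x 40.00 g/mol = 0.928 g.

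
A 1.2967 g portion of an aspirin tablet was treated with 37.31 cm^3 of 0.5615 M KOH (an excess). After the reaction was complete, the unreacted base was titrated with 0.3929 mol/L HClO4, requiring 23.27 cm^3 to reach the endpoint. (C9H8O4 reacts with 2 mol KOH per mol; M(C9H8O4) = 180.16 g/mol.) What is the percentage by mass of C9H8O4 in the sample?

Total n(KOH) added = 0.5615 x 0.03731 = 0.02095 mol.
n(HClO4) used = 0.3929 x 0.02327 = 0.009143 mol, which equals the excess n(KOH).
So n(KOH) consumed by the sample = 0.02095 - 0.009143 = 0.01181 mol.
n(C9H8O4) = 0.01181 / 2 = 0.005903 mol.
mass C9H8O4 = 0.005903 x 180.16 = 1.064 g, so %C9H8O4 = 1.064/1.2967 x 100 = 82.0%.

82.0%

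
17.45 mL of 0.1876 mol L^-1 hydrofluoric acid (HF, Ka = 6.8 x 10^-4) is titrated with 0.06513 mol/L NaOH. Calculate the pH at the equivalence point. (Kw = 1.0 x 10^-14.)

n(HF) = 0.1876 x 0.01745 = 0.003274 mol; V(NaOH) at equivalence = 0.003274/0.06513 = 0.05026 L.
At equivalence all the acid is converted to F-; total volume = 0.01745 + 0.05026 = 0.06771 L, so [F-] = 0.003274/0.06771 = 0.04835 M.
Kb = Kw/Ka = 1.0e-14 / 6.8 x 10^-4 = 1.47e-11.
[OH^-] = sqrt(Kb x [F-]) = sqrt(1.47e-11 x 0.04835) = 8.43e-7 M.
pOH = 6.07, so pH = 14.00 - 6.07 = 7.93.

7.93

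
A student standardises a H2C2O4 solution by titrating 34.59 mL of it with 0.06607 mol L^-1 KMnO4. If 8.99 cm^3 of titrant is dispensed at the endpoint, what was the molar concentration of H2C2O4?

0.0429 M

n(KMnO4) = 0.06607 x 0.008990 = 0.0005940 mol.
From the balanced equation, 2 mol KMnO4 reacts with 5 mol H2C2O4, so n(H2C2O4) = 0.0005940 x 5/2 = 0.001485 mol.
[H2C2O4] = 0.001485 / 0.03459 L = 0.0429 M.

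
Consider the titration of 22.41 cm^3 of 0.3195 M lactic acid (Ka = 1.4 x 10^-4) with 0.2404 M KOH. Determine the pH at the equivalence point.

8.50

n(HC3H5O3) = 0.3195 x 0.02241 = 0.007160 mol; V(KOH) at equivalence = 0.007160/0.2404 = 0.02978 L.
At equivalence all the acid is converted to C3H5O3-; total volume = 0.02241 + 0.02978 = 0.05219 L, so [C3H5O3-] = 0.007160/0.05219 = 0.1372 M.
Kb = Kw/Ka = 1.0e-14 / 1.4 x 10^-4 = 7.14e-11.
[OH^-] = sqrt(Kb x [C3H5O3-]) = sqrt(7.14e-11 x 0.1372) = 3.13e-6 M.
pOH = 5.50, so pH = 14.00 - 5.50 = 8.50.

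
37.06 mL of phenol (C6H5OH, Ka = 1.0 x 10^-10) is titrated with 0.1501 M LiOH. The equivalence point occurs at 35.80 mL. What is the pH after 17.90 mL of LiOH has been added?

17.90 mL is exactly half the equivalence volume (35.80/2), i.e. the half-equivalence point.
There, n(HA) = n(A^-), so pH = pKa = -log(1.0 x 10^-10) = 10.00.

10.00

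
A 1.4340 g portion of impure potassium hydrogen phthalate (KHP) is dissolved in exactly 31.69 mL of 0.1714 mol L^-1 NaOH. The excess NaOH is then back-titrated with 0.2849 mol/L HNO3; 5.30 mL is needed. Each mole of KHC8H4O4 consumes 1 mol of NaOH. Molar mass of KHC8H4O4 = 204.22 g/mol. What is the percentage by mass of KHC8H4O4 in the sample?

Total n(NaOH) added = 0.1714 x 0.03169 = 0.005432 mol.
n(HNO3) used = 0.2849 x 0.005300 = 0.001510 mol, which equals the excess n(NaOH).
So n(NaOH) consumed by the sample = 0.005432 - 0.001510 = 0.003922 mol.
n(KHC8H4O4) = 0.003922 / 1 = 0.003922 mol.
mass KHC8H4O4 = 0.003922 x 204.22 = 0.8009 g, so %KHC8H4O4 = 0.8009/1.4340 x 100 = 55.8%.

55.8%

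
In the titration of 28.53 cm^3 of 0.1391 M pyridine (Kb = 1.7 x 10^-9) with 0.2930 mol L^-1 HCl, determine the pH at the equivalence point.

3.13

n(C5H5N) = 0.1391 x 0.02853 = 0.003969 mol; V(HCl) at equivalence = 0.003969/0.2930 = 0.01354 L.
At equivalence the base is fully converted to C5H5NH+; total volume = 0.04207 L, so [C5H5NH+] = 0.003969/0.04207 = 0.09432 M.
Ka(C5H5NH+) = Kw/Kb = 1.0e-14 / 1.7 x 10^-9 = 5.88e-6.
[H^+] = sqrt(Ka x [C5H5NH+]) = sqrt(5.88e-6 x 0.09432) = 0.000745 M.
pH = -log(0.000745) = 3.13.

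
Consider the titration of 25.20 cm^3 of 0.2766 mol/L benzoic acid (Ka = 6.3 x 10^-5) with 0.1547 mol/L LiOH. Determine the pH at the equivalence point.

n(C6H5COOH) = 0.2766 x 0.02520 = 0.006970 mol; V(LiOH) at equivalence = 0.006970/0.1547 = 0.04506 L.
At equivalence all the acid is converted to C6H5COO-; total volume = 0.02520 + 0.04506 = 0.07026 L, so [C6H5COO-] = 0.006970/0.07026 = 0.09921 M.
Kb = Kw/Ka = 1.0e-14 / 6.3 x 10^-5 = 1.59e-10.
[OH^-] = sqrt(Kb x [C6H5COO-]) = sqrt(1.59e-10 x 0.09921) = 3.97e-6 M.
pOH = 5.40, so pH = 14.00 - 5.40 = 8.60.

8.60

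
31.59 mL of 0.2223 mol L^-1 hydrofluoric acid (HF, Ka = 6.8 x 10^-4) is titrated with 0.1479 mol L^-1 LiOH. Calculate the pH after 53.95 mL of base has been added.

n(acid) = 0.2223 x 0.03159 = 0.007022 mol; n(LiOH) added = 0.1479 x 0.05395 = 0.007979 mol.
Base is in excess by 0.007979 - 0.007022 = 0.0009567 mol in a total volume of 0.08554 L.
[OH^-] = 0.0009567/0.08554 = 0.01118 M, so pOH = 1.95 and pH = 14.00 - 1.95 = 12.05.

12.05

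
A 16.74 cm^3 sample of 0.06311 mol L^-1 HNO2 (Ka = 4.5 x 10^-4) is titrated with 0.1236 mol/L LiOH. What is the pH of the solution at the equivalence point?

7.98

n(HNO2) = 0.06311 x 0.01674 = 0.001056 mol; V(LiOH) at equivalence = 0.001056/0.1236 = 0.008547 L.
At equivalence all the acid is converted to NO2-; total volume = 0.01674 + 0.008547 = 0.02529 L, so [NO2-] = 0.001056/0.02529 = 0.04178 M.
Kb = Kw/Ka = 1.0e-14 / 4.5 x 10^-4 = 2.22e-11.
[OH^-] = sqrt(Kb x [NO2-]) = sqrt(2.22e-11 x 0.04178) = 9.64e-7 M.
pOH = 6.02, so pH = 14.00 - 6.02 = 7.98.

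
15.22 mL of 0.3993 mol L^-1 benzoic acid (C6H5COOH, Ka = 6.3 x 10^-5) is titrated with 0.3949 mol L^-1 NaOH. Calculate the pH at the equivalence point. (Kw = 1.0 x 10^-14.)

8.75

n(C6H5COOH) = 0.3993 x 0.01522 = 0.006077 mol; V(NaOH) at equivalence = 0.006077/0.3949 = 0.01539 L.
At equivalence all the acid is converted to C6H5COO-; total volume = 0.01522 + 0.01539 = 0.03061 L, so [C6H5COO-] = 0.006077/0.03061 = 0.1985 M.
Kb = Kw/Ka = 1.0e-14 / 6.3 x 10^-5 = 1.59e-10.
[OH^-] = sqrt(Kb x [C6H5COO-]) = sqrt(1.59e-10 x 0.1985) = 5.61e-6 M.
pOH = 5.25, so pH = 14.00 - 5.25 = 8.75.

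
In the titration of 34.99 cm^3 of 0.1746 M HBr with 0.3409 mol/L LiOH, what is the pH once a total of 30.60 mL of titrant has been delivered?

12.82

n(acid) = 0.1746 x 0.03499 = 0.006109 mol; n(LiOH) added = 0.3409 x 0.03060 = 0.01043 mol.
Base is in excess by 0.01043 - 0.006109 = 0.004322 mol in a total volume of 0.06559 L.
[OH^-] = 0.004322/0.06559 = 0.06590 M, so pOH = 1.18 and pH = 14.00 - 1.18 = 12.82.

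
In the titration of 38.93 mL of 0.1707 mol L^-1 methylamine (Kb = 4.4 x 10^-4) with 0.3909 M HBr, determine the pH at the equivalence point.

5.78

n(CH3NH2) = 0.1707 x 0.03893 = 0.006645 mol; V(HBr) at equivalence = 0.006645/0.3909 = 0.01700 L.
At equivalence the base is fully converted to CH3NH3+; total volume = 0.05593 L, so [CH3NH3+] = 0.006645/0.05593 = 0.1188 M.
Ka(CH3NH3+) = Kw/Kb = 1.0e-14 / 4.4 x 10^-4 = 2.27e-11.
[H^+] = sqrt(Ka x [CH3NH3+]) = sqrt(2.27e-11 x 0.1188) = 1.64e-6 M.
pH = -log(1.64e-6) = 5.78.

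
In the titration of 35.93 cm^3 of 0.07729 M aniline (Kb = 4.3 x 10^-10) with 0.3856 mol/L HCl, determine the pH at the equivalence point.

2.91

n(C6H5NH2) = 0.07729 x 0.03593 = 0.002777 mol; V(HCl) at equivalence = 0.002777/0.3856 = 0.007202 L.
At equivalence the base is fully converted to C6H5NH3+; total volume = 0.04313 L, so [C6H5NH3+] = 0.002777/0.04313 = 0.06438 M.
Ka(C6H5NH3+) = Kw/Kb = 1.0e-14 / 4.3 x 10^-10 = 2.33e-5.
[H^+] = sqrt(Ka x [C6H5NH3+]) = sqrt(2.33e-5 x 0.06438) = 0.00122 M.
pH = -log(0.00122) = 2.91.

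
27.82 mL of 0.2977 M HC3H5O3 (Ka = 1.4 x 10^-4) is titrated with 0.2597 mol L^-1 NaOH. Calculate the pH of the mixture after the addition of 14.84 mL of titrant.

3.79

Initial n(HC3H5O3) = 0.2977 x 0.02782 = 0.008282 mol.
n(NaOH) added = 0.2597 x 0.01484 = 0.003854 mol, converting that many moles of HC3H5O3 to C3H5O3-.
Remaining n(HC3H5O3) = 0.004428 mol; n(C3H5O3-) = 0.003854 mol.
By Henderson-Hasselbalch, pH = pKa + log([A^-]/[HA]) = 3.85 + log(0.003854/0.004428) = 3.85 + (-0.06) = 3.79.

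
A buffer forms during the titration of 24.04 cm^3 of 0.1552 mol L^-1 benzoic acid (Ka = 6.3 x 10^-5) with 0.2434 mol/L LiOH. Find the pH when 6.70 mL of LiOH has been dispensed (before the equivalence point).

Initial n(C6H5COOH) = 0.1552 x 0.02404 = 0.003731 mol.
n(LiOH) added = 0.2434 x 0.006700 = 0.001631 mol, converting that many moles of C6H5COOH to C6H5COO-.
Remaining n(C6H5COOH) = 0.002100 mol; n(C6H5COO-) = 0.001631 mol.
By Henderson-Hasselbalch, pH = pKa + log([A^-]/[HA]) = 4.20 + log(0.001631/0.002100) = 4.20 + (-0.11) = 4.09.

4.09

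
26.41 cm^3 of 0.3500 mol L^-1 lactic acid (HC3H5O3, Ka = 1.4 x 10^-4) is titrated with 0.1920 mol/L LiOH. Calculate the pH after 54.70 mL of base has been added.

12.19

n(acid) = 0.3500 x 0.02641 = 0.009243 mol; n(LiOH) added = 0.1920 x 0.05470 = 0.01050 mol.
Base is in excess by 0.01050 - 0.009243 = 0.001259 mol in a total volume of 0.08111 L.
[OH^-] = 0.001259/0.08111 = 0.01552 M, so pOH = 1.81 and pH = 14.00 - 1.81 = 12.19.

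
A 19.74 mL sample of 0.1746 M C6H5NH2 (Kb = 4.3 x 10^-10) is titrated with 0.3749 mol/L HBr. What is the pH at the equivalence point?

n(C6H5NH2) = 0.1746 x 0.01974 = 0.003447 mol; V(HBr) at equivalence = 0.003447/0.3749 = 0.009193 L.
At equivalence the base is fully converted to C6H5NH3+; total volume = 0.02893 L, so [C6H5NH3+] = 0.003447/0.02893 = 0.1191 M.
Ka(C6H5NH3+) = Kw/Kb = 1.0e-14 / 4.3 x 10^-10 = 2.33e-5.
[H^+] = sqrt(Ka x [C6H5NH3+]) = sqrt(2.33e-5 x 0.1191) = 0.00166 M.
pH = -log(0.00166) = 2.78.

2.78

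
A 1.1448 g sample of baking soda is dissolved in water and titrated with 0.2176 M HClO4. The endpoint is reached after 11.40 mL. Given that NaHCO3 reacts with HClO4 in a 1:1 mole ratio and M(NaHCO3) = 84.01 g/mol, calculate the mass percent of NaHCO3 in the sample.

18.2%

n(HClO4) = 0.2176 x 0.01140 = 0.002481 mol.
n(NaHCO3) = 0.002481 / 1 = 0.002481 mol.
mass of NaHCO3 = 0.002481 x 84.01 = 0.2084 g.
% purity = 0.2084 / 1.1448 x 100 = 18.2%.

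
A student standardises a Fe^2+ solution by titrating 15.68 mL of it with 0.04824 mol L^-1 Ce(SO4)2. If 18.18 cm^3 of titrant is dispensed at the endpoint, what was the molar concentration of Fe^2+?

0.0559 M

n(Ce(SO4)2) = 0.04824 x 0.01818 = 0.0008770 mol.
From the balanced equation, 1 mol Ce(SO4)2 reacts with 1 mol Fe^2+, so n(Fe^2+) = 0.0008770 x 1/1 = 0.0008770 mol.
[Fe^2+] = 0.0008770 / 0.01568 L = 0.0559 M.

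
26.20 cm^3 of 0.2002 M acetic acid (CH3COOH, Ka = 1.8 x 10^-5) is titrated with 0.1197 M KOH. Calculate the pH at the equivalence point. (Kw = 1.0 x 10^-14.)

n(CH3COOH) = 0.2002 x 0.02620 = 0.005245 mol; V(KOH) at equivalence = 0.005245/0.1197 = 0.04382 L.
At equivalence all the acid is converted to CH3COO-; total volume = 0.02620 + 0.04382 = 0.07002 L, so [CH3COO-] = 0.005245/0.07002 = 0.07491 M.
Kb = Kw/Ka = 1.0e-14 / 1.8 x 10^-5 = 5.56e-10.
[OH^-] = sqrt(Kb x [CH3COO-]) = sqrt(5.56e-10 x 0.07491) = 6.45e-6 M.
pOH = 5.19, so pH = 14.00 - 5.19 = 8.81.

8.81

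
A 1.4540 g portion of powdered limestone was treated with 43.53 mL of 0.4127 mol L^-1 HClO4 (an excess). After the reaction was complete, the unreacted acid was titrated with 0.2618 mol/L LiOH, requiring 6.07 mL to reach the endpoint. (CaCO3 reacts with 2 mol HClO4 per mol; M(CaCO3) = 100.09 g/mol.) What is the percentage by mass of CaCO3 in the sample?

Total n(HClO4) added = 0.4127 x 0.04353 = 0.01796 mol.
n(LiOH) used = 0.2618 x 0.006070 = 0.001589 mol, which equals the excess n(HClO4).
So n(HClO4) consumed by the sample = 0.01796 - 0.001589 = 0.01638 mol.
n(CaCO3) = 0.01638 / 2 = 0.008188 mol.
mass CaCO3 = 0.008188 x 100.09 = 0.8195 g, so %CaCO3 = 0.8195/1.4540 x 100 = 56.4%.

56.4%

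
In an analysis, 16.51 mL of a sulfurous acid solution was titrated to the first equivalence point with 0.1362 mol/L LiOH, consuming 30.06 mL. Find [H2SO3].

n(LiOH) = 0.1362 x 0.03006 = 0.004094 mol.
At the first equivalence point, 1 mol OH^- react per mol H2SO3, so n(H2SO3) = 0.004094 / 1 = 0.004094 mol.
[H2SO3] = 0.004094 / 0.01651 L = 0.248 M.

0.248 M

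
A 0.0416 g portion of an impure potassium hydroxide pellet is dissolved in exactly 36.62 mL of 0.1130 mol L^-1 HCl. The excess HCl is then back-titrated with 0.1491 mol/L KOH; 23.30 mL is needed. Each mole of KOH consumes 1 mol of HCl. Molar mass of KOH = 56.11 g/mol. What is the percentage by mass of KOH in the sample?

Total n(HCl) added = 0.1130 x 0.03662 = 0.004138 mol.
n(KOH) used = 0.1491 x 0.02330 = 0.003474 mol, which equals the excess n(HCl).
So n(HCl) consumed by the sample = 0.004138 - 0.003474 = 0.0006640 mol.
n(KOH) = 0.0006640 / 1 = 0.0006640 mol.
mass KOH = 0.0006640 x 56.11 = 0.03726 g, so %KOH = 0.03726/0.0416 x 100 = 89.6%.

89.6%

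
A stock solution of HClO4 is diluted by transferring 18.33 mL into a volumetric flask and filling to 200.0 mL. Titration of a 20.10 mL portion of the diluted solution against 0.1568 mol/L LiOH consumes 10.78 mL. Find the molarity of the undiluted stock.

0.918 M

n(LiOH) = 0.1568 x 0.01078 = 0.001690 mol.
n(HClO4) in the aliquot = 0.001690 mol.
[diluted HClO4] = 0.001690 / 0.02010 = 0.08409 M.
Dilution factor = 200.0/18.33 = 10.91, so [stock] = 0.08409 x 10.91 = 0.918 M.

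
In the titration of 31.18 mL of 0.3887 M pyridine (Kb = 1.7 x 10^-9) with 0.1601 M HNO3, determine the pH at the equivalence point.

3.09

n(C5H5N) = 0.3887 x 0.03118 = 0.01212 mol; V(HNO3) at equivalence = 0.01212/0.1601 = 0.07570 L.
At equivalence the base is fully converted to C5H5NH+; total volume = 0.1069 L, so [C5H5NH+] = 0.01212/0.1069 = 0.1134 M.
Ka(C5H5NH+) = Kw/Kb = 1.0e-14 / 1.7 x 10^-9 = 5.88e-6.
[H^+] = sqrt(Ka x [C5H5NH+]) = sqrt(5.88e-6 x 0.1134) = 0.000817 M.
pH = -log(0.000817) = 3.09.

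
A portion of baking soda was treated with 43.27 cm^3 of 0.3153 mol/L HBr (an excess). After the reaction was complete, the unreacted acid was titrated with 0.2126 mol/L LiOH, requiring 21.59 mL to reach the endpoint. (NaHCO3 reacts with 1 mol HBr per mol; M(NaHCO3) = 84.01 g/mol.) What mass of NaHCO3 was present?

0.761 g

Total n(HBr) added = 0.3153 x 0.04327 = 0.01364 mol.
n(LiOH) used = 0.2126 x 0.02159 = 0.004590 mol, which equals the excess n(HBr).
So n(HBr) consumed by the sample = 0.01364 - 0.004590 = 0.009053 mol.
n(NaHCO3) = 0.009053 / 1 = 0.009053 mol.
mass = 0.009053 mol x 84.01 g/mol = 0.761 g.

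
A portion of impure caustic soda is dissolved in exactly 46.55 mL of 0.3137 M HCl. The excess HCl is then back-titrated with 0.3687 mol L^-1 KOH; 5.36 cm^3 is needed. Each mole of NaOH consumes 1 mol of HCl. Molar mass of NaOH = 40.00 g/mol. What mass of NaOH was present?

0.505 g

Total n(HCl) added = 0.3137 x 0.04655 = 0.01460 mol.
n(KOH) used = 0.3687 x 0.005360 = 0.001976 mol, which equals the excess n(HCl).
So n(HCl) consumed by the sample = 0.01460 - 0.001976 = 0.01263 mol.
n(NaOH) = 0.01263 / 1 = 0.01263 mol.
mass = 0.01263 mol x 40.00 g/mol = 0.505 g.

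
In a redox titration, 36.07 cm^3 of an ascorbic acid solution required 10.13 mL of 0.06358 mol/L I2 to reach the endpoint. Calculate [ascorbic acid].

0.0179 M

n(I2) = 0.06358 x 0.01013 = 0.0006441 mol.
From the balanced equation, 1 mol I2 reacts with 1 mol ascorbic acid, so n(ascorbic acid) = 0.0006441 x 1/1 = 0.0006441 mol.
[ascorbic acid] = 0.0006441 / 0.03607 L = 0.0179 M.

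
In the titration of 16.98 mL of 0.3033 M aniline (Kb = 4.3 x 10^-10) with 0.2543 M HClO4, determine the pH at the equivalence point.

2.75

n(C6H5NH2) = 0.3033 x 0.01698 = 0.005150 mol; V(HClO4) at equivalence = 0.005150/0.2543 = 0.02025 L.
At equivalence the base is fully converted to C6H5NH3+; total volume = 0.03723 L, so [C6H5NH3+] = 0.005150/0.03723 = 0.1383 M.
Ka(C6H5NH3+) = Kw/Kb = 1.0e-14 / 4.3 x 10^-10 = 2.33e-5.
[H^+] = sqrt(Ka x [C6H5NH3+]) = sqrt(2.33e-5 x 0.1383) = 0.00179 M.
pH = -log(0.00179) = 2.75.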